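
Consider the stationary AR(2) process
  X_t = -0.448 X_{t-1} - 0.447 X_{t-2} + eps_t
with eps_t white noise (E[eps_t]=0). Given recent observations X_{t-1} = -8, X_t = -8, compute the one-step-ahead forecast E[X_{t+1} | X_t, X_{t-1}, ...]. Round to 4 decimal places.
E[X_{t+1} \mid \mathcal F_t] = 7.1600

For an AR(p) model X_t = c + sum_i phi_i X_{t-i} + eps_t, the
one-step-ahead conditional mean is
  E[X_{t+1} | X_t, ...] = c + sum_i phi_i X_{t+1-i}.
Substitute known values:
  E[X_{t+1} | ...] = (-0.448) * (-8) + (-0.447) * (-8)
                   = 7.1600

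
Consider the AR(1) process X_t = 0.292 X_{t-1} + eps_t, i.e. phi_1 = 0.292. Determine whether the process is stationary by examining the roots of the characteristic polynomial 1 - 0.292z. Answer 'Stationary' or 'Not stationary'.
\text{Stationary}

The AR(p) characteristic polynomial is P(z) = 1 - 0.292z.
Stationarity requires all roots to lie outside the unit circle, i.e. |z| > 1 for every root.
This is linear in z: 1 + (-0.292) z = 0  =>  z = -1/(-0.292) = 3.424658,  |z| = 3.424658.
Moduli of all roots: 3.4247.
All moduli strictly greater than 1? Yes.
Verdict: Stationary.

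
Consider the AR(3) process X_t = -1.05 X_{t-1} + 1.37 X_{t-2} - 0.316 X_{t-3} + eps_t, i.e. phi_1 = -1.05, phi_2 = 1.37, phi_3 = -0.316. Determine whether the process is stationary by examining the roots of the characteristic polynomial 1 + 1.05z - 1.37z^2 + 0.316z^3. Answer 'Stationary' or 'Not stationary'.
\text{Not stationary}

The AR(p) characteristic polynomial is P(z) = 1 + 1.05z - 1.37z^2 + 0.316z^3.
Stationarity requires all roots to lie outside the unit circle, i.e. |z| > 1 for every root.
Degree 3: look for a simple real root z0 first, then factor out (1 - z/z0) and solve the remaining quadratic.
Testing z0 = 2.5: P(2.5) = 1 + (1.05)(2.5) + (-1.37)(2.5)^2 + (0.316)(2.5)^3
  = 1 + (2.625) + (-8.5625) + (4.9375) = 0.  So z_0 = 2.5 is a root, |z_0| = 2.5.
Divide out the factor (1 - 0.4 z) = (1 - z/z0) (since 1/z0 = 0.4):
  P(z) = (1 - 0.4 z)(1 + (1.45) z + (-0.79) z^2)
  [check: z-coef 1.45 - (0.4) = 1.05; z^2-coef -0.79 - (0.4)(1.45) = -1.37; z^3-coef -(0.4)(-0.79) = 0.316.]
Remaining roots from the quadratic factor 1 + (1.45) z + (-0.79) z^2:
  Set 1 + (1.45) z + (-0.79) z^2 = 0, i.e. a z^2 + b z + c = 0 with a = -0.79, b = 1.45, c = 1.
  Discriminant D = b^2 - 4ac = (1.45)^2 - 4*(-0.79)*1 = 2.1025 - (-3.16) = 5.2625.
  D >= 0, so the roots are real: z = (-b +/- sqrt(D)) / (2a) = (-1.45 +/- 2.294014) / (-1.58).
    z_1 = (-1.45 + 2.294014) / (-1.58) = -0.5342,   |z_1| = 0.5342.
    z_2 = (-1.45 - 2.294014) / (-1.58) = 2.3696,   |z_2| = 2.3696.
Moduli of all roots: 2.5000, 0.5342, 2.3696.
All moduli strictly greater than 1? No.
Verdict: Not stationary.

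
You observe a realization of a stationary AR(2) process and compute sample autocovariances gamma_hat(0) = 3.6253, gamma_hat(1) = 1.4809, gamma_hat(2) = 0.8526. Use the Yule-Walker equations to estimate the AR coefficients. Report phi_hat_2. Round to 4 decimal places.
\hat\phi_{2} = 0.0820

The Yule-Walker equations for an AR(p) process read, in matrix form,
  Gamma_p phi = r_p,   with   (Gamma_p)_{ij} = gamma(|i - j|),
                       (r_p)_i = gamma(i),   i,j = 1..p.
Substitute the sample gammas (Toeplitz matrix and right-hand side of size 2):
  Gamma_p = [[3.6253, 1.4809], [1.4809, 3.6253]]
  r_p     = [1.4809, 0.8526]
Written out:
  3.6253 phi_1 + 1.4809 phi_2 = 1.4809
  1.4809 phi_1 + 3.6253 phi_2 = 0.8526
Solve by Cramer's rule:
  det = gamma(0)^2 - gamma(1)^2 = (3.6253)^2 - (1.4809)^2 = 13.14280009 - 2.19306481 = 10.94973528
  phi_hat_1 = [gamma(1) gamma(0) - gamma(1) gamma(2)] / det = [(1.4809)(3.6253) - (1.4809)(0.8526)] / 10.94973528 = 4.10609143 / 10.94973528 = 0.375
  phi_hat_2 = [gamma(0) gamma(2) - gamma(1)^2] / det = [(3.6253)(0.8526) - (1.4809)^2] / 10.94973528 = 0.89786597 / 10.94973528 = 0.082
So phi_hat = [0.3750, 0.0820].
Therefore phi_hat_2 = 0.0820.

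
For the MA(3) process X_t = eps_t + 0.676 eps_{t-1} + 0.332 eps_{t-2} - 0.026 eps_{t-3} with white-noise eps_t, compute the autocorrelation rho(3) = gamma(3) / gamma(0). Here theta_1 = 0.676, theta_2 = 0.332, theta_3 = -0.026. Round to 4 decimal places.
\rho(3) = -0.0166

For an MA(q) process with theta_0 = 1, the autocovariance is
  gamma(k) = sigma^2 * sum_{i=0..q-k} theta_i * theta_{i+k},
and rho(k) = gamma(k) / gamma(0). Sigma^2 cancels.
  numerator   = (1)*(-0.026) = -0.026.
  denominator = (1)^2 + (0.676)^2 + (0.332)^2 + (-0.026)^2 = 1.567876.
  rho(3) = -0.026 / 1.567876 = -0.0166.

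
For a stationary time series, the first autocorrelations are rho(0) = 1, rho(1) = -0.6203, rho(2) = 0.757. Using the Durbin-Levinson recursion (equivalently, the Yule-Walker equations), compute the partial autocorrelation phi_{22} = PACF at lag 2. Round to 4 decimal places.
\phi_{22} = 0.6050

The PACF at lag k is phi_{kk}, the last component of the solution
to the Yule-Walker system G_k phi = r_k where
  (G_k)_{ij} = rho(|i - j|), (r_k)_i = rho(i), i,j = 1..k.
Equivalently, Durbin-Levinson gives phi_{kk} iteratively:
  phi_{11} = rho(1)
  phi_{kk} = [rho(k) - sum_{j=1..k-1} phi_{k-1,j} rho(k-j)]
            / [1 - sum_{j=1..k-1} phi_{k-1,j} rho(j)],
  phi_{k,j} = phi_{k-1,j} - phi_{kk} phi_{k-1,k-j},  j = 1..k-1.
Step k = 1:
  phi_11 = rho(1) = -0.6203.
Step k = 2:
  phi_22 = [rho(2) - phi_11 rho(1)] / [1 - phi_11 rho(1)] = [0.757 - (-0.6203)(-0.6203)] / [1 - (-0.6203)(-0.6203)]
         = 0.37222791 / 0.61522791 = 0.605.
Therefore phi_{22} = 0.6050.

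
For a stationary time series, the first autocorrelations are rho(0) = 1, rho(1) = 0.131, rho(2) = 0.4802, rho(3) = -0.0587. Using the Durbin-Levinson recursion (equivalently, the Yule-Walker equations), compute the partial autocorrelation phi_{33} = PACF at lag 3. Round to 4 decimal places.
\phi_{33} = -0.2010

The PACF at lag k is phi_{kk}, the last component of the solution
to the Yule-Walker system G_k phi = r_k where
  (G_k)_{ij} = rho(|i - j|), (r_k)_i = rho(i), i,j = 1..k.
Equivalently, Durbin-Levinson gives phi_{kk} iteratively:
  phi_{11} = rho(1)
  phi_{kk} = [rho(k) - sum_{j=1..k-1} phi_{k-1,j} rho(k-j)]
            / [1 - sum_{j=1..k-1} phi_{k-1,j} rho(j)],
  phi_{k,j} = phi_{k-1,j} - phi_{kk} phi_{k-1,k-j},  j = 1..k-1.
Step k = 1:
  phi_11 = rho(1) = 0.131.
Step k = 2:
  phi_22 = [rho(2) - phi_11 rho(1)] / [1 - phi_11 rho(1)] = [0.4802 - (0.131)(0.131)] / [1 - (0.131)(0.131)]
         = 0.463039 / 0.982839 = 0.471124.
  Update: phi_21 = phi_11 - phi_22 phi_11 = 0.131 - (0.471124)(0.131) = 0.069283.
Step k = 3:
  phi_33 = [rho(3) - phi_21 rho(2) - phi_22 rho(1)] / [1 - phi_21 rho(1) - phi_22 rho(2)]
    numerator   = -0.0587 - (0.069283)(0.4802) - (0.471124)(0.131) = -0.15368682
    denominator = 1 - (0.069283)(0.131) - (0.471124)(0.4802) = 0.76469023
  phi_33 = -0.15368682 / 0.76469023 = -0.201.
Therefore phi_{33} = -0.2010.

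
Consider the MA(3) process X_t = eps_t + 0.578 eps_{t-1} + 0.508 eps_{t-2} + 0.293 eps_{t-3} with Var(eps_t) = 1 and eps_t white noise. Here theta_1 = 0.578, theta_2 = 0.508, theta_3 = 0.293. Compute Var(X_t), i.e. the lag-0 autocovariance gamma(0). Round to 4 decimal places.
\gamma(0) = 1.6780

For an MA(q) process X_t = eps_t + sum_i theta_i eps_{t-i} with
Var(eps_t) = sigma^2, the variance is
  gamma(0) = sigma^2 * (1 + sum_i theta_i^2).
  sum_i theta_i^2 = (0.578)^2 + (0.508)^2 + (0.293)^2 = 0.334084 + 0.258064 + 0.085849 = 0.677997.
  gamma(0) = 1 * (1 + 0.677997) = 1 * 1.677997 = 1.677997, which rounds to 1.6780.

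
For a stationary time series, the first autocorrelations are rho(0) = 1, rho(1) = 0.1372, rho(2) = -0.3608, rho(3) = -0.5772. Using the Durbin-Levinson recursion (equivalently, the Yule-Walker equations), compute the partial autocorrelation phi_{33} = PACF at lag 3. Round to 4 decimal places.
\phi_{33} = -0.5459

The PACF at lag k is phi_{kk}, the last component of the solution
to the Yule-Walker system G_k phi = r_k where
  (G_k)_{ij} = rho(|i - j|), (r_k)_i = rho(i), i,j = 1..k.
Equivalently, Durbin-Levinson gives phi_{kk} iteratively:
  phi_{11} = rho(1)
  phi_{kk} = [rho(k) - sum_{j=1..k-1} phi_{k-1,j} rho(k-j)]
            / [1 - sum_{j=1..k-1} phi_{k-1,j} rho(j)],
  phi_{k,j} = phi_{k-1,j} - phi_{kk} phi_{k-1,k-j},  j = 1..k-1.
Step k = 1:
  phi_11 = rho(1) = 0.1372.
Step k = 2:
  phi_22 = [rho(2) - phi_11 rho(1)] / [1 - phi_11 rho(1)] = [-0.3608 - (0.1372)(0.1372)] / [1 - (0.1372)(0.1372)]
         = -0.37962384 / 0.98117616 = -0.386907.
  Update: phi_21 = phi_11 - phi_22 phi_11 = 0.1372 - (-0.386907)(0.1372) = 0.190284.
Step k = 3:
  phi_33 = [rho(3) - phi_21 rho(2) - phi_22 rho(1)] / [1 - phi_21 rho(1) - phi_22 rho(2)]
    numerator   = -0.5772 - (0.190284)(-0.3608) - (-0.386907)(0.1372) = -0.45546204
    denominator = 1 - (0.190284)(0.1372) - (-0.386907)(-0.3608) = 0.83429707
  phi_33 = -0.45546204 / 0.83429707 = -0.5459.
Therefore phi_{33} = -0.5459.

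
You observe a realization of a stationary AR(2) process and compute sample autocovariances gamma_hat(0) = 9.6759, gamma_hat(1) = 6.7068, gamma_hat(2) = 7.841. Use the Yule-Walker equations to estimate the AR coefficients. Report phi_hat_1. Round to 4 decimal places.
\hat\phi_{1} = 0.2530

The Yule-Walker equations for an AR(p) process read, in matrix form,
  Gamma_p phi = r_p,   with   (Gamma_p)_{ij} = gamma(|i - j|),
                       (r_p)_i = gamma(i),   i,j = 1..p.
Substitute the sample gammas (Toeplitz matrix and right-hand side of size 2):
  Gamma_p = [[9.6759, 6.7068], [6.7068, 9.6759]]
  r_p     = [6.7068, 7.841]
Written out:
  9.6759 phi_1 + 6.7068 phi_2 = 6.7068
  6.7068 phi_1 + 9.6759 phi_2 = 7.841
Solve by Cramer's rule:
  det = gamma(0)^2 - gamma(1)^2 = (9.6759)^2 - (6.7068)^2 = 93.62304081 - 44.98116624 = 48.64187457
  phi_hat_1 = [gamma(1) gamma(0) - gamma(1) gamma(2)] / det = [(6.7068)(9.6759) - (6.7068)(7.841)] / 48.64187457 = 12.30630732 / 48.64187457 = 0.253
  phi_hat_2 = [gamma(0) gamma(2) - gamma(1)^2] / det = [(9.6759)(7.841) - (6.7068)^2] / 48.64187457 = 30.88756566 / 48.64187457 = 0.635
So phi_hat = [0.2530, 0.6350].
Therefore phi_hat_1 = 0.2530.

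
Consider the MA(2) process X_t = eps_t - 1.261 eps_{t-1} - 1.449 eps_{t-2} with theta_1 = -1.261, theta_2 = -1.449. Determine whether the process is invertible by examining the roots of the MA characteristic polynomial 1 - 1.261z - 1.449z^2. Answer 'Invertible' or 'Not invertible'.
\text{Not invertible}

The MA(q) characteristic polynomial is P(z) = 1 - 1.261z - 1.449z^2.
Invertibility requires all roots to lie outside the unit circle, i.e. |z| > 1 for every root.
Set 1 + (-1.261) z + (-1.449) z^2 = 0, i.e. a z^2 + b z + c = 0 with a = -1.449, b = -1.261, c = 1.
Discriminant D = b^2 - 4ac = (-1.261)^2 - 4*(-1.449)*1 = 1.590121 - (-5.796) = 7.386121.
D >= 0, so the roots are real: z = (-b +/- sqrt(D)) / (2a) = (1.261 +/- 2.717742) / (-2.898).
  z_1 = (1.261 + 2.717742) / (-2.898) = -1.3729,   |z_1| = 1.3729.
  z_2 = (1.261 - 2.717742) / (-2.898) = 0.5027,   |z_2| = 0.5027.
Moduli of all roots: 1.3729, 0.5027.
All moduli strictly greater than 1? No.
Verdict: Not invertible.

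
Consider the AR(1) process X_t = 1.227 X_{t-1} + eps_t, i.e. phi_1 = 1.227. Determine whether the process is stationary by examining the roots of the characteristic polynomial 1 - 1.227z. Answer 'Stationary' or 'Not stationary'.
\text{Not stationary}

The AR(p) characteristic polynomial is P(z) = 1 - 1.227z.
Stationarity requires all roots to lie outside the unit circle, i.e. |z| > 1 for every root.
This is linear in z: 1 + (-1.227) z = 0  =>  z = -1/(-1.227) = 0.814996,  |z| = 0.814996.
Moduli of all roots: 0.8150.
All moduli strictly greater than 1? No.
Verdict: Not stationary.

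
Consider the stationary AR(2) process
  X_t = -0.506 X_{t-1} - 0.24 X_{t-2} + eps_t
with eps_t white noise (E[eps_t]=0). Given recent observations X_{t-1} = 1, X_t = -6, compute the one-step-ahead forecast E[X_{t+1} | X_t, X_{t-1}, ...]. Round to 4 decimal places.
E[X_{t+1} \mid \mathcal F_t] = 2.7960

For an AR(p) model X_t = c + sum_i phi_i X_{t-i} + eps_t, the
one-step-ahead conditional mean is
  E[X_{t+1} | X_t, ...] = c + sum_i phi_i X_{t+1-i}.
Substitute known values:
  E[X_{t+1} | ...] = (-0.506) * (-6) + (-0.24) * (1)
                   = 2.7960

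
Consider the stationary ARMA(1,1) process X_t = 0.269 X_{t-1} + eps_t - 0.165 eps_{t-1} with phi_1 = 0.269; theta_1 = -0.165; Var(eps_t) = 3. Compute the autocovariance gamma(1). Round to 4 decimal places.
\gamma(1) = 0.3214

Multiply the model equation by X_{t-k} and take expectations. With theta_0 = psi_0 = 1 and psi_j the MA(infinity) weights, this gives
  gamma(k) - sum_i phi_i gamma(k-i) = c_k,
  c_k = sigma^2 * sum_{j=k..q} theta_j psi_{j-k}   (c_k = 0 for k > q),
using gamma(-m) = gamma(m).
psi-weights needed (psi_j = theta_j + sum_i phi_i psi_{j-i}):
  psi_1 = theta_1 + phi_1 = -0.165 + (0.269) = 0.104
Right-hand sides:
  c_0 = sigma^2 (1 + theta_1 psi_1) = 3 * (1 + (-0.165)(0.104)) = 3 * 0.98284 = 2.94852
  c_1 = sigma^2 theta_1 = 3 * (-0.165) = -0.495
  c_2 = 0
Equations for k = 0 and k = 1 (AR order 1):
  gamma(0) = phi_1 gamma(1) + c_0
  gamma(1) = phi_1 gamma(0) + c_1
Substituting the second into the first: gamma(0) (1 - phi_1^2) = c_0 + phi_1 c_1, so
  gamma(0) = (c_0 + phi_1 c_1) / (1 - phi_1^2) = (2.94852 + (0.269)(-0.495)) / (1 - (0.269)^2) = 2.815365 / 0.927639 = 3.034979.
  gamma(1) = phi_1 gamma(0) + c_1 = (0.269)(3.034979) + (-0.495) = 0.321409.
Therefore gamma(1) = 0.3214 (to 4 decimal places).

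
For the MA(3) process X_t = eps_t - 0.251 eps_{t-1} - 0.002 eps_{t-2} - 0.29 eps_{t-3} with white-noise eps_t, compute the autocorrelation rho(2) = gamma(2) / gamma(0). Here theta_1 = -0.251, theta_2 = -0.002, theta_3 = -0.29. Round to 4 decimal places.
\rho(2) = 0.0617

For an MA(q) process with theta_0 = 1, the autocovariance is
  gamma(k) = sigma^2 * sum_{i=0..q-k} theta_i * theta_{i+k},
and rho(k) = gamma(k) / gamma(0). Sigma^2 cancels.
  numerator   = (1)*(-0.002) + (-0.251)*(-0.29) = 0.07079.
  denominator = (1)^2 + (-0.251)^2 + (-0.002)^2 + (-0.29)^2 = 1.147105.
  rho(2) = 0.07079 / 1.147105 = 0.0617.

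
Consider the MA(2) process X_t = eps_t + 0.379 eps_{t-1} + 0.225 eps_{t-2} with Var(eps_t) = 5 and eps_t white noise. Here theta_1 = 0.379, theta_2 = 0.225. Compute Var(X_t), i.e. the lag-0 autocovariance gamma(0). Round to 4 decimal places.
\gamma(0) = 5.9713

For an MA(q) process X_t = eps_t + sum_i theta_i eps_{t-i} with
Var(eps_t) = sigma^2, the variance is
  gamma(0) = sigma^2 * (1 + sum_i theta_i^2).
  sum_i theta_i^2 = (0.379)^2 + (0.225)^2 = 0.143641 + 0.050625 = 0.194266.
  gamma(0) = 5 * (1 + 0.194266) = 5 * 1.194266 = 5.97133, which rounds to 5.9713.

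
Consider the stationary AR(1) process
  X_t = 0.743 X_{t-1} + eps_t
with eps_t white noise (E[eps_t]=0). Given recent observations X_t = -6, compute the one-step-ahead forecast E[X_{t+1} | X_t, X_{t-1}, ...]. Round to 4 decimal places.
E[X_{t+1} \mid \mathcal F_t] = -4.4580

For an AR(p) model X_t = c + sum_i phi_i X_{t-i} + eps_t, the
one-step-ahead conditional mean is
  E[X_{t+1} | X_t, ...] = c + sum_i phi_i X_{t+1-i}.
Substitute known values:
  E[X_{t+1} | ...] = (0.743) * (-6)
                   = -4.4580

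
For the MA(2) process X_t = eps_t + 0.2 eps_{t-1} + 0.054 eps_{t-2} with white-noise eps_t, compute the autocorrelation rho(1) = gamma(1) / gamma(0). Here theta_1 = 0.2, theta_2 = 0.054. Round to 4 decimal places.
\rho(1) = 0.2021

For an MA(q) process with theta_0 = 1, the autocovariance is
  gamma(k) = sigma^2 * sum_{i=0..q-k} theta_i * theta_{i+k},
and rho(k) = gamma(k) / gamma(0). Sigma^2 cancels.
  numerator   = (1)*(0.2) + (0.2)*(0.054) = 0.2108.
  denominator = (1)^2 + (0.2)^2 + (0.054)^2 = 1.042916.
  rho(1) = 0.2108 / 1.042916 = 0.2021.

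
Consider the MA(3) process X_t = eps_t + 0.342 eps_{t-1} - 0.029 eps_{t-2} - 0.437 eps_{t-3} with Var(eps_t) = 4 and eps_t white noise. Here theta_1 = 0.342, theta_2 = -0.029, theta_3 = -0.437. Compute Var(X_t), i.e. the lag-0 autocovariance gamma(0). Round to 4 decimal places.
\gamma(0) = 5.2351

For an MA(q) process X_t = eps_t + sum_i theta_i eps_{t-i} with
Var(eps_t) = sigma^2, the variance is
  gamma(0) = sigma^2 * (1 + sum_i theta_i^2).
  sum_i theta_i^2 = (0.342)^2 + (-0.029)^2 + (-0.437)^2 = 0.116964 + 0.000841 + 0.190969 = 0.308774.
  gamma(0) = 4 * (1 + 0.308774) = 4 * 1.308774 = 5.235096, which rounds to 5.2351.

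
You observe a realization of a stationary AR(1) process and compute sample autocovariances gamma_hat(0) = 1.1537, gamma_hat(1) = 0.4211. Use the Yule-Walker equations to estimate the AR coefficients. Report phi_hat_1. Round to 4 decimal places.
\hat\phi_{1} = 0.3650

The Yule-Walker equations for an AR(p) process read, in matrix form,
  Gamma_p phi = r_p,   with   (Gamma_p)_{ij} = gamma(|i - j|),
                       (r_p)_i = gamma(i),   i,j = 1..p.
Substitute the sample gammas (Toeplitz matrix and right-hand side of size 1):
  Gamma_p = [[1.1537]]
  r_p     = [0.4211]
With p = 1 this is the single equation gamma(0) phi_1 = gamma(1):
  phi_hat_1 = gamma(1) / gamma(0) = 0.4211 / 1.1537 = 0.3650.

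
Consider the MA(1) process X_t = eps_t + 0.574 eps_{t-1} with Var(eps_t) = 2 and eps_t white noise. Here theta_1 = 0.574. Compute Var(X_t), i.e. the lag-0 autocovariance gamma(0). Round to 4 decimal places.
\gamma(0) = 2.6590

For an MA(q) process X_t = eps_t + sum_i theta_i eps_{t-i} with
Var(eps_t) = sigma^2, the variance is
  gamma(0) = sigma^2 * (1 + sum_i theta_i^2).
  sum_i theta_i^2 = (0.574)^2 = 0.329476.
  gamma(0) = 2 * (1 + 0.329476) = 2 * 1.329476 = 2.658952, which rounds to 2.6590.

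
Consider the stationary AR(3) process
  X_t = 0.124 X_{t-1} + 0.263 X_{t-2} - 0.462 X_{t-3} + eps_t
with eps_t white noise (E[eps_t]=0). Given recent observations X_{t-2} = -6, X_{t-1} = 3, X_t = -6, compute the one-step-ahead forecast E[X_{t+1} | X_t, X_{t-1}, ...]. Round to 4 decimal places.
E[X_{t+1} \mid \mathcal F_t] = 2.8170

For an AR(p) model X_t = c + sum_i phi_i X_{t-i} + eps_t, the
one-step-ahead conditional mean is
  E[X_{t+1} | X_t, ...] = c + sum_i phi_i X_{t+1-i}.
Substitute known values:
  E[X_{t+1} | ...] = (0.124) * (-6) + (0.263) * (3) + (-0.462) * (-6)
                   = 2.8170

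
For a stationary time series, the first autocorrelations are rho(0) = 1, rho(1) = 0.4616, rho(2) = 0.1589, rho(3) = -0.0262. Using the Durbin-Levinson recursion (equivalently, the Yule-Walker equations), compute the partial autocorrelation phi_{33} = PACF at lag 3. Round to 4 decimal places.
\phi_{33} = -0.0930

The PACF at lag k is phi_{kk}, the last component of the solution
to the Yule-Walker system G_k phi = r_k where
  (G_k)_{ij} = rho(|i - j|), (r_k)_i = rho(i), i,j = 1..k.
Equivalently, Durbin-Levinson gives phi_{kk} iteratively:
  phi_{11} = rho(1)
  phi_{kk} = [rho(k) - sum_{j=1..k-1} phi_{k-1,j} rho(k-j)]
            / [1 - sum_{j=1..k-1} phi_{k-1,j} rho(j)],
  phi_{k,j} = phi_{k-1,j} - phi_{kk} phi_{k-1,k-j},  j = 1..k-1.
Step k = 1:
  phi_11 = rho(1) = 0.4616.
Step k = 2:
  phi_22 = [rho(2) - phi_11 rho(1)] / [1 - phi_11 rho(1)] = [0.1589 - (0.4616)(0.4616)] / [1 - (0.4616)(0.4616)]
         = -0.05417456 / 0.78692544 = -0.068843.
  Update: phi_21 = phi_11 - phi_22 phi_11 = 0.4616 - (-0.068843)(0.4616) = 0.493378.
Step k = 3:
  phi_33 = [rho(3) - phi_21 rho(2) - phi_22 rho(1)] / [1 - phi_21 rho(1) - phi_22 rho(2)]
    numerator   = -0.0262 - (0.493378)(0.1589) - (-0.068843)(0.4616) = -0.0728197
    denominator = 1 - (0.493378)(0.4616) - (-0.068843)(0.1589) = 0.78319588
  phi_33 = -0.0728197 / 0.78319588 = -0.093.
Therefore phi_{33} = -0.0930.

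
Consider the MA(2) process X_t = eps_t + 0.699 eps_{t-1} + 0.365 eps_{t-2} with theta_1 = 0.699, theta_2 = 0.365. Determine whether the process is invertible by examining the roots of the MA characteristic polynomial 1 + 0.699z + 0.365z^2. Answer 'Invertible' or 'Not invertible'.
\text{Invertible}

The MA(q) characteristic polynomial is P(z) = 1 + 0.699z + 0.365z^2.
Invertibility requires all roots to lie outside the unit circle, i.e. |z| > 1 for every root.
Set 1 + (0.699) z + (0.365) z^2 = 0, i.e. a z^2 + b z + c = 0 with a = 0.365, b = 0.699, c = 1.
Discriminant D = b^2 - 4ac = (0.699)^2 - 4*(0.365)*1 = 0.488601 - (1.46) = -0.971399.
D < 0, so the roots are the complex-conjugate pair z = (-b +/- i sqrt(-D)) / (2a) = -0.9575 +/- 1.3501i.
For a conjugate pair |z|^2 = z * conj(z) = (product of roots) = c/a = 1/(0.365) = 2.739726, so |z| = sqrt(2.739726) = 1.6552 for both roots.
Moduli of all roots: 1.6552, 1.6552.
All moduli strictly greater than 1? Yes.
Verdict: Invertible.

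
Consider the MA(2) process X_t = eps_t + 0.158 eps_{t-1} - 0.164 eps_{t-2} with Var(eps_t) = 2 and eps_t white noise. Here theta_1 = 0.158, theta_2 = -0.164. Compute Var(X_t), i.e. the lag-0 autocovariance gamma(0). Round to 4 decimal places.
\gamma(0) = 2.1037

For an MA(q) process X_t = eps_t + sum_i theta_i eps_{t-i} with
Var(eps_t) = sigma^2, the variance is
  gamma(0) = sigma^2 * (1 + sum_i theta_i^2).
  sum_i theta_i^2 = (0.158)^2 + (-0.164)^2 = 0.024964 + 0.026896 = 0.05186.
  gamma(0) = 2 * (1 + 0.05186) = 2 * 1.05186 = 2.10372, which rounds to 2.1037.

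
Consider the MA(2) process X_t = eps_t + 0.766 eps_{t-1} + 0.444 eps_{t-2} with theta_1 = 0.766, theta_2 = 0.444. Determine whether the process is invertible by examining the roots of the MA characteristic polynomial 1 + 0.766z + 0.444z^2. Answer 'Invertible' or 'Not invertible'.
\text{Invertible}

The MA(q) characteristic polynomial is P(z) = 1 + 0.766z + 0.444z^2.
Invertibility requires all roots to lie outside the unit circle, i.e. |z| > 1 for every root.
Set 1 + (0.766) z + (0.444) z^2 = 0, i.e. a z^2 + b z + c = 0 with a = 0.444, b = 0.766, c = 1.
Discriminant D = b^2 - 4ac = (0.766)^2 - 4*(0.444)*1 = 0.586756 - (1.776) = -1.189244.
D < 0, so the roots are the complex-conjugate pair z = (-b +/- i sqrt(-D)) / (2a) = -0.8626 +/- 1.2281i.
For a conjugate pair |z|^2 = z * conj(z) = (product of roots) = c/a = 1/(0.444) = 2.252252, so |z| = sqrt(2.252252) = 1.5008 for both roots.
Moduli of all roots: 1.5008, 1.5008.
All moduli strictly greater than 1? Yes.
Verdict: Invertible.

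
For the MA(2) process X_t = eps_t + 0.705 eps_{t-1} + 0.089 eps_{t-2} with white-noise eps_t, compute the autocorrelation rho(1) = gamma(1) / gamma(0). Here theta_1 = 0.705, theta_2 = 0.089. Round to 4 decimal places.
\rho(1) = 0.5101

For an MA(q) process with theta_0 = 1, the autocovariance is
  gamma(k) = sigma^2 * sum_{i=0..q-k} theta_i * theta_{i+k},
and rho(k) = gamma(k) / gamma(0). Sigma^2 cancels.
  numerator   = (1)*(0.705) + (0.705)*(0.089) = 0.767745.
  denominator = (1)^2 + (0.705)^2 + (0.089)^2 = 1.504946.
  rho(1) = 0.767745 / 1.504946 = 0.5101.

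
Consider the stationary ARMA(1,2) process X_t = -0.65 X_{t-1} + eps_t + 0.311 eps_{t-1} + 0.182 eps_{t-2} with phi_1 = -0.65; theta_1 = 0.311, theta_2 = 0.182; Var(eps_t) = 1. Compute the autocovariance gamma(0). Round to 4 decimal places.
\gamma(0) = 1.3952

Multiply the model equation by X_{t-k} and take expectations. With theta_0 = psi_0 = 1 and psi_j the MA(infinity) weights, this gives
  gamma(k) - sum_i phi_i gamma(k-i) = c_k,
  c_k = sigma^2 * sum_{j=k..q} theta_j psi_{j-k}   (c_k = 0 for k > q),
using gamma(-m) = gamma(m).
psi-weights needed (psi_j = theta_j + sum_i phi_i psi_{j-i}):
  psi_1 = theta_1 + phi_1 = 0.311 + (-0.65) = -0.339
  psi_2 = theta_2 + phi_1 psi_1 = 0.182 + (-0.65)(-0.339) = 0.40235
Right-hand sides:
  c_0 = sigma^2 (1 + theta_1 psi_1 + theta_2 psi_2) = 1 * (1 + (0.311)(-0.339) + (0.182)(0.40235)) = 1 * 0.967799 = 0.967799
  c_1 = sigma^2 (theta_1 + theta_2 psi_1) = 1 * (0.311 + (0.182)(-0.339)) = 0.249302
  c_2 = sigma^2 theta_2 = 1 * (0.182) = 0.182
Equations for k = 0 and k = 1 (AR order 1):
  gamma(0) = phi_1 gamma(1) + c_0
  gamma(1) = phi_1 gamma(0) + c_1
Substituting the second into the first: gamma(0) (1 - phi_1^2) = c_0 + phi_1 c_1, so
  gamma(0) = (c_0 + phi_1 c_1) / (1 - phi_1^2) = (0.967799 + (-0.65)(0.249302)) / (1 - (-0.65)^2) = 0.805752 / 0.5775 = 1.395242.
Therefore gamma(0) = 1.3952 (to 4 decimal places).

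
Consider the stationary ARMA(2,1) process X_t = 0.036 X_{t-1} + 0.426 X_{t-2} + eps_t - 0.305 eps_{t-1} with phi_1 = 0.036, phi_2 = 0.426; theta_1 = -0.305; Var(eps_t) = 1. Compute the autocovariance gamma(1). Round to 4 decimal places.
\gamma(1) = -0.4502

Multiply the model equation by X_{t-k} and take expectations. With theta_0 = psi_0 = 1 and psi_j the MA(infinity) weights, this gives
  gamma(k) - sum_i phi_i gamma(k-i) = c_k,
  c_k = sigma^2 * sum_{j=k..q} theta_j psi_{j-k}   (c_k = 0 for k > q),
using gamma(-m) = gamma(m).
psi-weights needed (psi_j = theta_j + sum_i phi_i psi_{j-i}):
  psi_1 = theta_1 + phi_1 = -0.305 + (0.036) = -0.269
Right-hand sides:
  c_0 = sigma^2 (1 + theta_1 psi_1) = 1 * (1 + (-0.305)(-0.269)) = 1 * 1.082045 = 1.082045
  c_1 = sigma^2 theta_1 = 1 * (-0.305) = -0.305
  c_2 = 0
Equations for k = 0, 1, 2 (AR order 2, c_2 = 0):
  (E0) gamma(0) = phi_1 gamma(1) + phi_2 gamma(2) + c_0
  (E1) gamma(1) = phi_1 gamma(0) + phi_2 gamma(1) + c_1
  (E2) gamma(2) = phi_1 gamma(1) + phi_2 gamma(0)
From (E1): gamma(1) = A gamma(0) + B with
  A = phi_1 / (1 - phi_2) = 0.036 / 0.574 = 0.062718,   B = c_1 / (1 - phi_2) = -0.305 / 0.574 = -0.531359.
Insert (E2) into (E0): gamma(0) (1 - phi_2^2) = phi_1 (1 + phi_2) gamma(1) + c_0.
  phi_1 (1 + phi_2) = (0.036)(1.426) = 0.051336,   1 - phi_2^2 = 0.818524.
Replace gamma(1) by A gamma(0) + B and collect gamma(0):
  gamma(0) [0.818524 - (0.051336)(0.062718)] = (0.051336)(-0.531359) + 1.082045
  gamma(0) * 0.815304 = 1.054767
  gamma(0) = 1.054767 / 0.815304 = 1.29371.
  gamma(1) = A gamma(0) + B = (0.062718)(1.29371) + (-0.531359) = -0.45022.
Therefore gamma(1) = -0.4502 (to 4 decimal places).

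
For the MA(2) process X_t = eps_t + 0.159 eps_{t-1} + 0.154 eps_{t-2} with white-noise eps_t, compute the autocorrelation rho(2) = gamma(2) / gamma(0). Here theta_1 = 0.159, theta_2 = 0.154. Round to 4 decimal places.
\rho(2) = 0.1468

For an MA(q) process with theta_0 = 1, the autocovariance is
  gamma(k) = sigma^2 * sum_{i=0..q-k} theta_i * theta_{i+k},
and rho(k) = gamma(k) / gamma(0). Sigma^2 cancels.
  numerator   = (1)*(0.154) = 0.154.
  denominator = (1)^2 + (0.159)^2 + (0.154)^2 = 1.048997.
  rho(2) = 0.154 / 1.048997 = 0.1468.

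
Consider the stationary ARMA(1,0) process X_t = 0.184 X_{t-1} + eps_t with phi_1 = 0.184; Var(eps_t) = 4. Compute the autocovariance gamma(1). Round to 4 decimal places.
\gamma(1) = 0.7618

Multiply the model equation by X_{t-k} and take expectations. With theta_0 = psi_0 = 1 and psi_j the MA(infinity) weights, this gives
  gamma(k) - sum_i phi_i gamma(k-i) = c_k,
  c_k = sigma^2 * sum_{j=k..q} theta_j psi_{j-k}   (c_k = 0 for k > q),
using gamma(-m) = gamma(m).
Pure AR (q = 0): c_0 = sigma^2 = 4, c_k = 0 for k >= 1.
Equations for k = 0 and k = 1 (AR order 1):
  gamma(0) = phi_1 gamma(1) + c_0
  gamma(1) = phi_1 gamma(0) + c_1
Substituting the second into the first: gamma(0) (1 - phi_1^2) = c_0 + phi_1 c_1, so
  gamma(0) = c_0 / (1 - phi_1^2) = 4 / (1 - (0.184)^2) = 4 / 0.966144 = 4.14017.
  gamma(1) = phi_1 gamma(0) = (0.184)(4.14017) = 0.761791.
Therefore gamma(1) = 0.7618 (to 4 decimal places).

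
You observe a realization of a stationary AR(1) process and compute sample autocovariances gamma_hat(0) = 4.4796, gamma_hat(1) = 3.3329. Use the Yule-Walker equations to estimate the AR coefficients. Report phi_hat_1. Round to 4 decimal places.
\hat\phi_{1} = 0.7440

The Yule-Walker equations for an AR(p) process read, in matrix form,
  Gamma_p phi = r_p,   with   (Gamma_p)_{ij} = gamma(|i - j|),
                       (r_p)_i = gamma(i),   i,j = 1..p.
Substitute the sample gammas (Toeplitz matrix and right-hand side of size 1):
  Gamma_p = [[4.4796]]
  r_p     = [3.3329]
With p = 1 this is the single equation gamma(0) phi_1 = gamma(1):
  phi_hat_1 = gamma(1) / gamma(0) = 3.3329 / 4.4796 = 0.7440.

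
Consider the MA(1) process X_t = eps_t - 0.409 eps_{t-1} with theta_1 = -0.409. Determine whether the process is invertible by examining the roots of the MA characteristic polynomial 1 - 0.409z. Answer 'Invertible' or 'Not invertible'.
\text{Invertible}

The MA(q) characteristic polynomial is P(z) = 1 - 0.409z.
Invertibility requires all roots to lie outside the unit circle, i.e. |z| > 1 for every root.
This is linear in z: 1 + (-0.409) z = 0  =>  z = -1/(-0.409) = 2.444988,  |z| = 2.444988.
Moduli of all roots: 2.4450.
All moduli strictly greater than 1? Yes.
Verdict: Invertible.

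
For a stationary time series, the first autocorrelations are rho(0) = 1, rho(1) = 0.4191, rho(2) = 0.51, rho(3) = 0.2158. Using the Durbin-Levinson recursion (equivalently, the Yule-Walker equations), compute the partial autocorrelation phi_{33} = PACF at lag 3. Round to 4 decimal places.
\phi_{33} = -0.1179

The PACF at lag k is phi_{kk}, the last component of the solution
to the Yule-Walker system G_k phi = r_k where
  (G_k)_{ij} = rho(|i - j|), (r_k)_i = rho(i), i,j = 1..k.
Equivalently, Durbin-Levinson gives phi_{kk} iteratively:
  phi_{11} = rho(1)
  phi_{kk} = [rho(k) - sum_{j=1..k-1} phi_{k-1,j} rho(k-j)]
            / [1 - sum_{j=1..k-1} phi_{k-1,j} rho(j)],
  phi_{k,j} = phi_{k-1,j} - phi_{kk} phi_{k-1,k-j},  j = 1..k-1.
Step k = 1:
  phi_11 = rho(1) = 0.4191.
Step k = 2:
  phi_22 = [rho(2) - phi_11 rho(1)] / [1 - phi_11 rho(1)] = [0.51 - (0.4191)(0.4191)] / [1 - (0.4191)(0.4191)]
         = 0.33435519 / 0.82435519 = 0.405596.
  Update: phi_21 = phi_11 - phi_22 phi_11 = 0.4191 - (0.405596)(0.4191) = 0.249115.
Step k = 3:
  phi_33 = [rho(3) - phi_21 rho(2) - phi_22 rho(1)] / [1 - phi_21 rho(1) - phi_22 rho(2)]
    numerator   = 0.2158 - (0.249115)(0.51) - (0.405596)(0.4191) = -0.08123379
    denominator = 1 - (0.249115)(0.4191) - (0.405596)(0.51) = 0.68874205
  phi_33 = -0.08123379 / 0.68874205 = -0.1179.
Therefore phi_{33} = -0.1179.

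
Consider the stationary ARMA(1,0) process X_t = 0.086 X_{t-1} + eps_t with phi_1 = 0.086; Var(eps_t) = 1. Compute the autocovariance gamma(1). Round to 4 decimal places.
\gamma(1) = 0.0866

Multiply the model equation by X_{t-k} and take expectations. With theta_0 = psi_0 = 1 and psi_j the MA(infinity) weights, this gives
  gamma(k) - sum_i phi_i gamma(k-i) = c_k,
  c_k = sigma^2 * sum_{j=k..q} theta_j psi_{j-k}   (c_k = 0 for k > q),
using gamma(-m) = gamma(m).
Pure AR (q = 0): c_0 = sigma^2 = 1, c_k = 0 for k >= 1.
Equations for k = 0 and k = 1 (AR order 1):
  gamma(0) = phi_1 gamma(1) + c_0
  gamma(1) = phi_1 gamma(0) + c_1
Substituting the second into the first: gamma(0) (1 - phi_1^2) = c_0 + phi_1 c_1, so
  gamma(0) = c_0 / (1 - phi_1^2) = 1 / (1 - (0.086)^2) = 1 / 0.992604 = 1.007451.
  gamma(1) = phi_1 gamma(0) = (0.086)(1.007451) = 0.086641.
Therefore gamma(1) = 0.0866 (to 4 decimal places).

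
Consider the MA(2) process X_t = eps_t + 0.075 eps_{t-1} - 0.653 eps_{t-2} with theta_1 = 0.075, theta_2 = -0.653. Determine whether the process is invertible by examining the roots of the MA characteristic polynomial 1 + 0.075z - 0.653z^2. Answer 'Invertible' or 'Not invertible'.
\text{Invertible}

The MA(q) characteristic polynomial is P(z) = 1 + 0.075z - 0.653z^2.
Invertibility requires all roots to lie outside the unit circle, i.e. |z| > 1 for every root.
Set 1 + (0.075) z + (-0.653) z^2 = 0, i.e. a z^2 + b z + c = 0 with a = -0.653, b = 0.075, c = 1.
Discriminant D = b^2 - 4ac = (0.075)^2 - 4*(-0.653)*1 = 0.005625 - (-2.612) = 2.617625.
D >= 0, so the roots are real: z = (-b +/- sqrt(D)) / (2a) = (-0.075 +/- 1.617908) / (-1.306).
  z_1 = (-0.075 + 1.617908) / (-1.306) = -1.1814,   |z_1| = 1.1814.
  z_2 = (-0.075 - 1.617908) / (-1.306) = 1.2963,   |z_2| = 1.2963.
Moduli of all roots: 1.1814, 1.2963.
All moduli strictly greater than 1? Yes.
Verdict: Invertible.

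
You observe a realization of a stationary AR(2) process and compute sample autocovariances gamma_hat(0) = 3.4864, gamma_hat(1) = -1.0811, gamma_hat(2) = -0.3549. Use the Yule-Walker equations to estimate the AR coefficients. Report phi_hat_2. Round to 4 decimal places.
\hat\phi_{2} = -0.2190

The Yule-Walker equations for an AR(p) process read, in matrix form,
  Gamma_p phi = r_p,   with   (Gamma_p)_{ij} = gamma(|i - j|),
                       (r_p)_i = gamma(i),   i,j = 1..p.
Substitute the sample gammas (Toeplitz matrix and right-hand side of size 2):
  Gamma_p = [[3.4864, -1.0811], [-1.0811, 3.4864]]
  r_p     = [-1.0811, -0.3549]
Written out:
  3.4864 phi_1 - 1.0811 phi_2 = -1.0811
  -1.0811 phi_1 + 3.4864 phi_2 = -0.3549
Solve by Cramer's rule:
  det = gamma(0)^2 - gamma(1)^2 = (3.4864)^2 - (-1.0811)^2 = 12.15498496 - 1.16877721 = 10.98620775
  phi_hat_1 = [gamma(1) gamma(0) - gamma(1) gamma(2)] / det = [(-1.0811)(3.4864) - (-1.0811)(-0.3549)] / 10.98620775 = -4.15282943 / 10.98620775 = -0.378
  phi_hat_2 = [gamma(0) gamma(2) - gamma(1)^2] / det = [(3.4864)(-0.3549) - (-1.0811)^2] / 10.98620775 = -2.40610057 / 10.98620775 = -0.219
So phi_hat = [-0.3780, -0.2190].
Therefore phi_hat_2 = -0.2190.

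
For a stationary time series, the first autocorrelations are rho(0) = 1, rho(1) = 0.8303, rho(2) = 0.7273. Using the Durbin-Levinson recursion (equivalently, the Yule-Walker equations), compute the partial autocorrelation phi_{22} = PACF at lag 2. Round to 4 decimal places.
\phi_{22} = 0.1220

The PACF at lag k is phi_{kk}, the last component of the solution
to the Yule-Walker system G_k phi = r_k where
  (G_k)_{ij} = rho(|i - j|), (r_k)_i = rho(i), i,j = 1..k.
Equivalently, Durbin-Levinson gives phi_{kk} iteratively:
  phi_{11} = rho(1)
  phi_{kk} = [rho(k) - sum_{j=1..k-1} phi_{k-1,j} rho(k-j)]
            / [1 - sum_{j=1..k-1} phi_{k-1,j} rho(j)],
  phi_{k,j} = phi_{k-1,j} - phi_{kk} phi_{k-1,k-j},  j = 1..k-1.
Step k = 1:
  phi_11 = rho(1) = 0.8303.
Step k = 2:
  phi_22 = [rho(2) - phi_11 rho(1)] / [1 - phi_11 rho(1)] = [0.7273 - (0.8303)(0.8303)] / [1 - (0.8303)(0.8303)]
         = 0.03790191 / 0.31060191 = 0.122.
Therefore phi_{22} = 0.1220.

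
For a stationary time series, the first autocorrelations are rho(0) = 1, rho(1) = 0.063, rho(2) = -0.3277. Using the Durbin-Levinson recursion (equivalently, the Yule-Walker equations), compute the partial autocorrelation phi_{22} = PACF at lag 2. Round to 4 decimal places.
\phi_{22} = -0.3330

The PACF at lag k is phi_{kk}, the last component of the solution
to the Yule-Walker system G_k phi = r_k where
  (G_k)_{ij} = rho(|i - j|), (r_k)_i = rho(i), i,j = 1..k.
Equivalently, Durbin-Levinson gives phi_{kk} iteratively:
  phi_{11} = rho(1)
  phi_{kk} = [rho(k) - sum_{j=1..k-1} phi_{k-1,j} rho(k-j)]
            / [1 - sum_{j=1..k-1} phi_{k-1,j} rho(j)],
  phi_{k,j} = phi_{k-1,j} - phi_{kk} phi_{k-1,k-j},  j = 1..k-1.
Step k = 1:
  phi_11 = rho(1) = 0.063.
Step k = 2:
  phi_22 = [rho(2) - phi_11 rho(1)] / [1 - phi_11 rho(1)] = [-0.3277 - (0.063)(0.063)] / [1 - (0.063)(0.063)]
         = -0.331669 / 0.996031 = -0.333.
Therefore phi_{22} = -0.3330.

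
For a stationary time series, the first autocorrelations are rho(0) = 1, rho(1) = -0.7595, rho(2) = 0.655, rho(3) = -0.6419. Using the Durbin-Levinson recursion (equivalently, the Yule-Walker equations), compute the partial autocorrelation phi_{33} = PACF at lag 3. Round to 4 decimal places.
\phi_{33} = -0.2350

The PACF at lag k is phi_{kk}, the last component of the solution
to the Yule-Walker system G_k phi = r_k where
  (G_k)_{ij} = rho(|i - j|), (r_k)_i = rho(i), i,j = 1..k.
Equivalently, Durbin-Levinson gives phi_{kk} iteratively:
  phi_{11} = rho(1)
  phi_{kk} = [rho(k) - sum_{j=1..k-1} phi_{k-1,j} rho(k-j)]
            / [1 - sum_{j=1..k-1} phi_{k-1,j} rho(j)],
  phi_{k,j} = phi_{k-1,j} - phi_{kk} phi_{k-1,k-j},  j = 1..k-1.
Step k = 1:
  phi_11 = rho(1) = -0.7595.
Step k = 2:
  phi_22 = [rho(2) - phi_11 rho(1)] / [1 - phi_11 rho(1)] = [0.655 - (-0.7595)(-0.7595)] / [1 - (-0.7595)(-0.7595)]
         = 0.07815975 / 0.42315975 = 0.184705.
  Update: phi_21 = phi_11 - phi_22 phi_11 = -0.7595 - (0.184705)(-0.7595) = -0.619217.
Step k = 3:
  phi_33 = [rho(3) - phi_21 rho(2) - phi_22 rho(1)] / [1 - phi_21 rho(1) - phi_22 rho(2)]
    numerator   = -0.6419 - (-0.619217)(0.655) - (0.184705)(-0.7595) = -0.09602969
    denominator = 1 - (-0.619217)(-0.7595) - (0.184705)(0.655) = 0.40872325
  phi_33 = -0.09602969 / 0.40872325 = -0.235.
Therefore phi_{33} = -0.2350.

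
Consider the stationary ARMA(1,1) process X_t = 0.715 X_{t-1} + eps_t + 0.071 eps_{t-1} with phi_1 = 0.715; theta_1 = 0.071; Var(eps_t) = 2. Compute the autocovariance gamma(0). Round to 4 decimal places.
\gamma(0) = 4.5279

Multiply the model equation by X_{t-k} and take expectations. With theta_0 = psi_0 = 1 and psi_j the MA(infinity) weights, this gives
  gamma(k) - sum_i phi_i gamma(k-i) = c_k,
  c_k = sigma^2 * sum_{j=k..q} theta_j psi_{j-k}   (c_k = 0 for k > q),
using gamma(-m) = gamma(m).
psi-weights needed (psi_j = theta_j + sum_i phi_i psi_{j-i}):
  psi_1 = theta_1 + phi_1 = 0.071 + (0.715) = 0.786
Right-hand sides:
  c_0 = sigma^2 (1 + theta_1 psi_1) = 2 * (1 + (0.071)(0.786)) = 2 * 1.055806 = 2.111612
  c_1 = sigma^2 theta_1 = 2 * (0.071) = 0.142
  c_2 = 0
Equations for k = 0 and k = 1 (AR order 1):
  gamma(0) = phi_1 gamma(1) + c_0
  gamma(1) = phi_1 gamma(0) + c_1
Substituting the second into the first: gamma(0) (1 - phi_1^2) = c_0 + phi_1 c_1, so
  gamma(0) = (c_0 + phi_1 c_1) / (1 - phi_1^2) = (2.111612 + (0.715)(0.142)) / (1 - (0.715)^2) = 2.213142 / 0.488775 = 4.527936.
Therefore gamma(0) = 4.5279 (to 4 decimal places).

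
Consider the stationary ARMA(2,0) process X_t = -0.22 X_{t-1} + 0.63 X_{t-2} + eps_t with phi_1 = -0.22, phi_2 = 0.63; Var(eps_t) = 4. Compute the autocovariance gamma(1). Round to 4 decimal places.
\gamma(1) = -6.1003

Multiply the model equation by X_{t-k} and take expectations. With theta_0 = psi_0 = 1 and psi_j the MA(infinity) weights, this gives
  gamma(k) - sum_i phi_i gamma(k-i) = c_k,
  c_k = sigma^2 * sum_{j=k..q} theta_j psi_{j-k}   (c_k = 0 for k > q),
using gamma(-m) = gamma(m).
Pure AR (q = 0): c_0 = sigma^2 = 4, c_k = 0 for k >= 1.
Equations for k = 0, 1, 2 (AR order 2, c_2 = 0):
  (E0) gamma(0) = phi_1 gamma(1) + phi_2 gamma(2) + c_0
  (E1) gamma(1) = phi_1 gamma(0) + phi_2 gamma(1) + c_1
  (E2) gamma(2) = phi_1 gamma(1) + phi_2 gamma(0)
From (E1): gamma(1) = A gamma(0) + B with
  A = phi_1 / (1 - phi_2) = -0.22 / 0.37 = -0.594595,   B = c_1 / (1 - phi_2) = 0 / 0.37 = 0.
Insert (E2) into (E0): gamma(0) (1 - phi_2^2) = phi_1 (1 + phi_2) gamma(1) + c_0.
  phi_1 (1 + phi_2) = (-0.22)(1.63) = -0.3586,   1 - phi_2^2 = 0.6031.
Replace gamma(1) by A gamma(0) + B and collect gamma(0):
  gamma(0) [0.6031 - (-0.3586)(-0.594595)] = c_0 = 4
  gamma(0) * 0.389878 = 4
  gamma(0) = 4 / 0.389878 = 10.25961.
  gamma(1) = A gamma(0) = (-0.594595)(10.25961) = -6.100308.
Therefore gamma(1) = -6.1003 (to 4 decimal places).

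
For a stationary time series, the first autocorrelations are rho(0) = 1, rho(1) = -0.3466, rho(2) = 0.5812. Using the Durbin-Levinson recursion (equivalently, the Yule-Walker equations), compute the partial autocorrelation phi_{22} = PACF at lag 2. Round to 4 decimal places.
\phi_{22} = 0.5240

The PACF at lag k is phi_{kk}, the last component of the solution
to the Yule-Walker system G_k phi = r_k where
  (G_k)_{ij} = rho(|i - j|), (r_k)_i = rho(i), i,j = 1..k.
Equivalently, Durbin-Levinson gives phi_{kk} iteratively:
  phi_{11} = rho(1)
  phi_{kk} = [rho(k) - sum_{j=1..k-1} phi_{k-1,j} rho(k-j)]
            / [1 - sum_{j=1..k-1} phi_{k-1,j} rho(j)],
  phi_{k,j} = phi_{k-1,j} - phi_{kk} phi_{k-1,k-j},  j = 1..k-1.
Step k = 1:
  phi_11 = rho(1) = -0.3466.
Step k = 2:
  phi_22 = [rho(2) - phi_11 rho(1)] / [1 - phi_11 rho(1)] = [0.5812 - (-0.3466)(-0.3466)] / [1 - (-0.3466)(-0.3466)]
         = 0.46106844 / 0.87986844 = 0.524.
Therefore phi_{22} = 0.5240.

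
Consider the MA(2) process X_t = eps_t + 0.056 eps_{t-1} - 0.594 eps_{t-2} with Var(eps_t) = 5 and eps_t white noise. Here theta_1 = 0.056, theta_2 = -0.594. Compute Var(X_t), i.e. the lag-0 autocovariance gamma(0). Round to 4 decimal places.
\gamma(0) = 6.7799

For an MA(q) process X_t = eps_t + sum_i theta_i eps_{t-i} with
Var(eps_t) = sigma^2, the variance is
  gamma(0) = sigma^2 * (1 + sum_i theta_i^2).
  sum_i theta_i^2 = (0.056)^2 + (-0.594)^2 = 0.003136 + 0.352836 = 0.355972.
  gamma(0) = 5 * (1 + 0.355972) = 5 * 1.355972 = 6.77986, which rounds to 6.7799.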